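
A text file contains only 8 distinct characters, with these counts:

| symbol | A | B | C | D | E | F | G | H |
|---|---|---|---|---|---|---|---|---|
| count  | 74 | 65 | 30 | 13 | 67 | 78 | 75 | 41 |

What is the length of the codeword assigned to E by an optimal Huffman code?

Build the tree from the bottom:
merge D(13) and C(30): 43
merge H(41) and 43: 84
merge B(65) and E(67): 132
merge A(74) and G(75): 149
merge F(78) and 84: 162
merge 132 and 149: 281
merge 162 and 281: 443
The subtree containing E is merged 3 times, so code length = 3.

3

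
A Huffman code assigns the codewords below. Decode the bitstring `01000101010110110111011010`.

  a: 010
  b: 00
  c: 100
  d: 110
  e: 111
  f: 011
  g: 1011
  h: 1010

abhgffga

Read left to right; each codeword is recognised as soon as it completes (prefix code):
  010→a | 00→b | 1010→h | 1011→g | 011→f | 011→f | 1011→g | 010→a
Decoded message: abhgffga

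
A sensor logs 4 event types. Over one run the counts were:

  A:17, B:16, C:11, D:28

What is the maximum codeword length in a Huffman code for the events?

3

Merge the two lowest-weight nodes at each step:
merge C(11) and B(16): 27
merge A(17) and 27: 44
merge D(28) and 44: 72
Maximum depth reached is 3.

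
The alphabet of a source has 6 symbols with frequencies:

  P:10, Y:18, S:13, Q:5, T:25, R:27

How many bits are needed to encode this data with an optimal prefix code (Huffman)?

Greedily combine the two least-frequent nodes:
combine Q(5), P(10) → 15
combine S(13), 15 → 28
combine Y(18), T(25) → 43
combine R(27), 28 → 55
combine 43, 55 → 98
Each symbol's bit-cost is frequency × depth; summing gives 239 bits (equivalently 15 + 28 + 43 + 55 + 98).

239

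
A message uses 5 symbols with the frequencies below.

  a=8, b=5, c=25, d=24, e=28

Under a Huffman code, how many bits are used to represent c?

2

Huffman merges, smallest pair first:
merge b(5) and a(8): 13
merge 13 and d(24): 37
merge c(25) and e(28): 53
merge 37 and 53: 90
c sits 2 levels below the root, so its codeword is 2 bits.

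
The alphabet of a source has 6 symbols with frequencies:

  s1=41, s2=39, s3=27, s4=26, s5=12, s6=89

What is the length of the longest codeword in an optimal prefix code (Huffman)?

Merge the two lowest-weight nodes at each step:
combine s5(12), s4(26) → 38
combine s3(27), 38 → 65
combine s2(39), s1(41) → 80
combine 65, 80 → 145
combine s6(89), 145 → 234
The rarest symbols sit at the bottom; the longest codeword is 4 bits.

4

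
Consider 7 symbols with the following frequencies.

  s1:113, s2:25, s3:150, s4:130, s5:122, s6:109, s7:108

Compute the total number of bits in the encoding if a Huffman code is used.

Build the Huffman tree bottom-up:
s2(25) + s7(108) → 133
s6(109) + s1(113) → 222
s5(122) + s4(130) → 252
133 + s3(150) → 283
222 + 252 → 474
283 + 474 → 757
Total encoded bits = sum of merged weights = 133 + 222 + 252 + 283 + 474 + 757 = 2121.

2121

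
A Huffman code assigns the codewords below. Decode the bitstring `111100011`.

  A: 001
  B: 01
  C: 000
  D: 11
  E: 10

Read left to right; each codeword is recognised as soon as it completes (prefix code):
  11→D | 11→D | 000→C | 11→D
Decoded message: DDCD

DDCD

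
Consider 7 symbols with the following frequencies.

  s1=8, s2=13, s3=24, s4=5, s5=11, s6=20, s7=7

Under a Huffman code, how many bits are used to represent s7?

4

Build the tree from the bottom:
s4(5) + s7(7) → 12
s1(8) + s5(11) → 19
12 + s2(13) → 25
19 + s6(20) → 39
s3(24) + 25 → 49
39 + 49 → 88
s7 sits 4 levels below the root, so its codeword is 4 bits.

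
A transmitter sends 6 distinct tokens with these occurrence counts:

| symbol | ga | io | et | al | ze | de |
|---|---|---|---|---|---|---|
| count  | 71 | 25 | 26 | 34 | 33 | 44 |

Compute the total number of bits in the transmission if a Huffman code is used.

Merge the two smallest weights repeatedly:
io(25) + et(26) → 51
ze(33) + al(34) → 67
de(44) + 51 → 95
67 + ga(71) → 138
95 + 138 → 233
The encoded length is the sum of every internal node's weight: 51 + 67 + 95 + 138 + 233 = 584 bits.

584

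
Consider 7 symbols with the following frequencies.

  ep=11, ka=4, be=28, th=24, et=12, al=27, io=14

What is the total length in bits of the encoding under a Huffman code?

320

Greedily combine the two least-frequent nodes:
ka(4) + ep(11) → 15
et(12) + io(14) → 26
15 + th(24) → 39
26 + al(27) → 53
be(28) + 39 → 67
53 + 67 → 120
Total encoded bits = sum of merged weights = 15 + 26 + 39 + 53 + 67 + 120 = 320.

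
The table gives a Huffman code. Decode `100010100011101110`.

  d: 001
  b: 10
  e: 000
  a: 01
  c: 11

Read left to right; each codeword is recognised as soon as it completes (prefix code):
  10→b | 001→d | 01→a | 000→e | 11→c | 10→b | 11→c | 10→b
Decoded message: bdaecbcb

bdaecbcb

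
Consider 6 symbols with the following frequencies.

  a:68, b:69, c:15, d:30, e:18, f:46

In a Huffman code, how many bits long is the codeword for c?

Repeatedly merge the two smallest:
merge c(15) and e(18): 33
merge d(30) and 33: 63
merge f(46) and 63: 109
merge a(68) and b(69): 137
merge 109 and 137: 246
c sits 4 levels below the root, so its codeword is 4 bits.

4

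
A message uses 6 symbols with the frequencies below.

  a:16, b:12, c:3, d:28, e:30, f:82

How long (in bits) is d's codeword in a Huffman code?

3

Huffman merges, smallest pair first:
merge c(3) and b(12): 15
merge 15 and a(16): 31
merge d(28) and e(30): 58
merge 31 and 58: 89
merge f(82) and 89: 171
d's leaf is at depth 3, giving a 3-bit codeword.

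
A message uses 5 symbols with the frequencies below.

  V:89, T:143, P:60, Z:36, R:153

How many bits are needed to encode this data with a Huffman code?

Greedily combine the two least-frequent nodes:
combine Z(36), P(60) → 96
combine V(89), 96 → 185
combine T(143), R(153) → 296
combine 185, 296 → 481
Total encoded bits = sum of merged weights = 96 + 185 + 296 + 481 = 1058.

1058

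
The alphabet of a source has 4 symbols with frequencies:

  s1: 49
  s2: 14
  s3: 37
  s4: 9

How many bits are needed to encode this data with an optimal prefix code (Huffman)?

Greedily combine the two least-frequent nodes:
s4(9) + s2(14) → 23
23 + s3(37) → 60
s1(49) + 60 → 109
The encoded length is the sum of every internal node's weight: 23 + 60 + 109 = 192 bits.

192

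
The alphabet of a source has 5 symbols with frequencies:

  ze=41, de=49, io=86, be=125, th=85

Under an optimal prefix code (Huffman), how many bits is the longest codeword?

3

Merge the two lowest-weight nodes at each step:
merge ze(41) and de(49): 90
merge th(85) and io(86): 171
merge 90 and be(125): 215
merge 171 and 215: 386
Maximum depth reached is 3.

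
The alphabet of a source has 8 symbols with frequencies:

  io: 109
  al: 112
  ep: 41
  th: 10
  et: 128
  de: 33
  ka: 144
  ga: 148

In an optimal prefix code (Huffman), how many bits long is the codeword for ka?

Huffman merges, smallest pair first:
combine th(10), de(33) → 43
combine ep(41), 43 → 84
combine 84, io(109) → 193
combine al(112), et(128) → 240
combine ka(144), ga(148) → 292
combine 193, 240 → 433
combine 292, 433 → 725
ka sits 2 levels below the root, so its codeword is 2 bits.

2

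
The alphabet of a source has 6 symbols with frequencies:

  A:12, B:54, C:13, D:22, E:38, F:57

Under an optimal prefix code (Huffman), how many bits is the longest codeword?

4

Merge the two lowest-weight nodes at each step:
A(12) + C(13) → 25
D(22) + 25 → 47
E(38) + 47 → 85
B(54) + F(57) → 111
85 + 111 → 196
The rarest symbols sit at the bottom; the longest codeword is 4 bits.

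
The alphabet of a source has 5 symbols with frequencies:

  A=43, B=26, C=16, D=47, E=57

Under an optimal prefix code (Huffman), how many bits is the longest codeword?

Merge the two lowest-weight nodes at each step:
C(16) + B(26) → 42
42 + A(43) → 85
D(47) + E(57) → 104
85 + 104 → 189
The rarest symbols sit at the bottom; the longest codeword is 3 bits.

3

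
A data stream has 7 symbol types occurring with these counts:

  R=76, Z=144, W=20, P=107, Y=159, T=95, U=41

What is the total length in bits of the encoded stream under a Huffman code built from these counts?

Build the Huffman tree bottom-up:
combine W(20), U(41) → 61
combine 61, R(76) → 137
combine T(95), P(107) → 202
combine 137, Z(144) → 281
combine Y(159), 202 → 361
combine 281, 361 → 642
The encoded length is the sum of every internal node's weight: 61 + 137 + 202 + 281 + 361 + 642 = 1684 bits.

1684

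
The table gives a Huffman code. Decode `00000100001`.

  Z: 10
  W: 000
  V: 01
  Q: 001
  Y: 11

Read left to right; each codeword is recognised as soon as it completes (prefix code):
  000→W | 001→Q | 000→W | 01→V
Decoded message: WQWV

WQWV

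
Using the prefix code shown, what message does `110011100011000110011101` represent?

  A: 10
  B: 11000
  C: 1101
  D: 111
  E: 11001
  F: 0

Read left to right; each codeword is recognised as soon as it completes (prefix code):
  11001→E | 11000→B | 11000→B | 11001→E | 1101→C
Decoded message: EBBEC

EBBEC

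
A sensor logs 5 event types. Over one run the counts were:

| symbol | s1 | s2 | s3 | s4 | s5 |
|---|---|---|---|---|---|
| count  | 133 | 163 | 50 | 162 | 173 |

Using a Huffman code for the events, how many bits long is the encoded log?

1545

Build the Huffman tree bottom-up:
combine s3(50), s1(133) → 183
combine s4(162), s2(163) → 325
combine s5(173), 183 → 356
combine 325, 356 → 681
Each symbol's bit-cost is frequency × depth; summing gives 1545 bits (equivalently 183 + 325 + 356 + 681).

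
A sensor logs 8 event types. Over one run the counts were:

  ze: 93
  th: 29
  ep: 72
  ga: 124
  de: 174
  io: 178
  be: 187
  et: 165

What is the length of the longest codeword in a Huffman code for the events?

4

Merge the two lowest-weight nodes at each step:
th(29) + ep(72) → 101
ze(93) + 101 → 194
ga(124) + et(165) → 289
de(174) + io(178) → 352
be(187) + 194 → 381
289 + 352 → 641
381 + 641 → 1022
The first pair merged (th, ep) ends up deepest, at depth 4.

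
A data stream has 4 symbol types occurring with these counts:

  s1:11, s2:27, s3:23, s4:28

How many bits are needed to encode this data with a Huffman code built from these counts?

178

Greedily combine the two least-frequent nodes:
combine s1(11), s3(23) → 34
combine s2(27), s4(28) → 55
combine 34, 55 → 89
Total encoded bits = sum of merged weights = 34 + 55 + 89 = 178.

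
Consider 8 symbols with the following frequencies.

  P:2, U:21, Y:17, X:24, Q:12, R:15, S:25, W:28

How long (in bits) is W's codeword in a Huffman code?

2

Huffman merges, smallest pair first:
P(2) + Q(12) → 14
14 + R(15) → 29
Y(17) + U(21) → 38
X(24) + S(25) → 49
W(28) + 29 → 57
38 + 49 → 87
57 + 87 → 144
W's leaf is at depth 2, giving a 2-bit codeword.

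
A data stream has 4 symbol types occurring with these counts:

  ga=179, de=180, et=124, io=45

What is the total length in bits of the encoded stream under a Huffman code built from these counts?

1045

Merge the two smallest weights repeatedly:
combine io(45), et(124) → 169
combine 169, ga(179) → 348
combine de(180), 348 → 528
Each symbol's bit-cost is frequency × depth; summing gives 1045 bits (equivalently 169 + 348 + 528).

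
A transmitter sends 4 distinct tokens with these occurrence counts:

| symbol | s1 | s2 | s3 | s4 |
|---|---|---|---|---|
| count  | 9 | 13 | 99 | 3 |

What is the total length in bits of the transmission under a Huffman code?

161

Build the Huffman tree bottom-up:
s4(3) + s1(9) → 12
12 + s2(13) → 25
25 + s3(99) → 124
Each symbol's bit-cost is frequency × depth; summing gives 161 bits (equivalently 12 + 25 + 124).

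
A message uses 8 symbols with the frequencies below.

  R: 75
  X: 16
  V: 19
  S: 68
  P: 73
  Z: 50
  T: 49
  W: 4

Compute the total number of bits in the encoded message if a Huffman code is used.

Greedily combine the two least-frequent nodes:
merge W(4) and X(16): 20
merge V(19) and 20: 39
merge 39 and T(49): 88
merge Z(50) and S(68): 118
merge P(73) and R(75): 148
merge 88 and 118: 206
merge 148 and 206: 354
The encoded length is the sum of every internal node's weight: 20 + 39 + 88 + 118 + 148 + 206 + 354 = 973 bits.

973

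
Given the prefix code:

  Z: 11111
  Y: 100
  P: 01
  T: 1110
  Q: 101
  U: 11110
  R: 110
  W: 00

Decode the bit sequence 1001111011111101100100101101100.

Read left to right; each codeword is recognised as soon as it completes (prefix code):
  100→Y | 11110→U | 11111→Z | 101→Q | 100→Y | 100→Y | 101→Q | 101→Q | 100→Y
Decoded message: YUZQYYQQY

YUZQYYQQY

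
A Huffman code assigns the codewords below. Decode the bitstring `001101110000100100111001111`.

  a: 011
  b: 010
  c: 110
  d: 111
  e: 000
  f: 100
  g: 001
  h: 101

Read left to right; each codeword is recognised as soon as it completes (prefix code):
  001→g | 101→h | 110→c | 000→e | 100→f | 100→f | 111→d | 001→g | 111→d
Decoded message: ghceffdgd

ghceffdgd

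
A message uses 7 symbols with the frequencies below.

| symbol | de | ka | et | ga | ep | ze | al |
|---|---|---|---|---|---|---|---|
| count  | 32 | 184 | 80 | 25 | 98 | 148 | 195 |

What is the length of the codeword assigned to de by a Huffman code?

5

Repeatedly merge the two smallest:
combine ga(25), de(32) → 57
combine 57, et(80) → 137
combine ep(98), 137 → 235
combine ze(148), ka(184) → 332
combine al(195), 235 → 430
combine 332, 430 → 762
de sits 5 levels below the root, so its codeword is 5 bits.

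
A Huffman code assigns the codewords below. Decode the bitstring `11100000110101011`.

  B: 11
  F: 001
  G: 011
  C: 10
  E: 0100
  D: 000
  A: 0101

Read left to right; each codeword is recognised as soon as it completes (prefix code):
  11→B | 10→C | 000→D | 011→G | 0101→A | 011→G
Decoded message: BCDGAG

BCDGAG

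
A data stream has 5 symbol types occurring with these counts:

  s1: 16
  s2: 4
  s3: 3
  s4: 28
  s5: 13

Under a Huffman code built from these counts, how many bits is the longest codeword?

4

Merge the two lowest-weight nodes at each step:
s3(3) + s2(4) → 7
7 + s5(13) → 20
s1(16) + 20 → 36
s4(28) + 36 → 64
The first pair merged (s3, s2) ends up deepest, at depth 4.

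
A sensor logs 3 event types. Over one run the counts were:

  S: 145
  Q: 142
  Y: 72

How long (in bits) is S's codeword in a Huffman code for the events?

Repeatedly merge the two smallest:
Y(72) + Q(142) → 214
S(145) + 214 → 359
S is merged only at the final step, so code length = 1.

1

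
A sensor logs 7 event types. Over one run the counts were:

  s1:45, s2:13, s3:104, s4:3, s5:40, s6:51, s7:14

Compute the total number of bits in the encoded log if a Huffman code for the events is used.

648

Greedily combine the two least-frequent nodes:
combine s4(3), s2(13) → 16
combine s7(14), 16 → 30
combine 30, s5(40) → 70
combine s1(45), s6(51) → 96
combine 70, 96 → 166
combine s3(104), 166 → 270
The encoded length is the sum of every internal node's weight: 16 + 30 + 70 + 96 + 166 + 270 = 648 bits.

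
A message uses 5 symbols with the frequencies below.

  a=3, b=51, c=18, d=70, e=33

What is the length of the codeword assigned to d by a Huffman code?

Huffman merges, smallest pair first:
combine a(3), c(18) → 21
combine 21, e(33) → 54
combine b(51), 54 → 105
combine d(70), 105 → 175
d sits one level below the root: a 1-bit codeword.

1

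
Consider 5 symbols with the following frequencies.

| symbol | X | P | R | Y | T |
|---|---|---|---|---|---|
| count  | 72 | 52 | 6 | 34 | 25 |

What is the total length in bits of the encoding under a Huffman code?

402

Merge the two smallest weights repeatedly:
R(6) + T(25) → 31
31 + Y(34) → 65
P(52) + 65 → 117
X(72) + 117 → 189
Each symbol's bit-cost is frequency × depth; summing gives 402 bits (equivalently 31 + 65 + 117 + 189).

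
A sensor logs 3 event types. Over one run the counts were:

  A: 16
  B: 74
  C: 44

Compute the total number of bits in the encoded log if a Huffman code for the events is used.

194

Merge the two smallest weights repeatedly:
A(16) + C(44) → 60
60 + B(74) → 134
Each symbol's bit-cost is frequency × depth; summing gives 194 bits (equivalently 60 + 134).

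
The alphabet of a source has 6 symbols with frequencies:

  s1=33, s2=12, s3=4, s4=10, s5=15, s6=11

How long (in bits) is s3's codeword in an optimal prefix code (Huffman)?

4

Huffman merges, smallest pair first:
combine s3(4), s4(10) → 14
combine s6(11), s2(12) → 23
combine 14, s5(15) → 29
combine 23, 29 → 52
combine s1(33), 52 → 85
s3 sits 4 levels below the root, so its codeword is 4 bits.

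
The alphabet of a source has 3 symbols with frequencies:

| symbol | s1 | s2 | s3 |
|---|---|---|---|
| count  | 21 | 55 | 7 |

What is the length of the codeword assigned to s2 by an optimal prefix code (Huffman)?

1

Repeatedly merge the two smallest:
combine s3(7), s1(21) → 28
combine 28, s2(55) → 83
s2 is merged only at the final step, so code length = 1.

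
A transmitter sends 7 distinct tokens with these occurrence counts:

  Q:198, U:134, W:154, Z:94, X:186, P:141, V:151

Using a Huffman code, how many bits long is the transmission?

2976

Merge the two smallest weights repeatedly:
combine Z(94), U(134) → 228
combine P(141), V(151) → 292
combine W(154), X(186) → 340
combine Q(198), 228 → 426
combine 292, 340 → 632
combine 426, 632 → 1058
The encoded length is the sum of every internal node's weight: 228 + 292 + 340 + 426 + 632 + 1058 = 2976 bits.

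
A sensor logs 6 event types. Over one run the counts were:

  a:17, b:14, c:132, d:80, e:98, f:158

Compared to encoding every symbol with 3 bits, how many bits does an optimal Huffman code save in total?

357

Fixed-length: 3 bits × 499 symbols = 1497 bits.
Huffman merges:
combine b(14), a(17) → 31
combine 31, d(80) → 111
combine e(98), 111 → 209
combine c(132), f(158) → 290
combine 209, 290 → 499
Huffman total = 31 + 111 + 209 + 290 + 499 = 1140 bits.
Saving = 1497 − 1140 = 357 bits.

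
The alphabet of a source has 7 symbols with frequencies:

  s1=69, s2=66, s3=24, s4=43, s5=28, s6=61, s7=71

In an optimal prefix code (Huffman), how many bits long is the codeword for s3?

4

Repeatedly merge the two smallest:
s3(24) + s5(28) → 52
s4(43) + 52 → 95
s6(61) + s2(66) → 127
s1(69) + s7(71) → 140
95 + 127 → 222
140 + 222 → 362
The subtree containing s3 is merged 4 times, so code length = 4.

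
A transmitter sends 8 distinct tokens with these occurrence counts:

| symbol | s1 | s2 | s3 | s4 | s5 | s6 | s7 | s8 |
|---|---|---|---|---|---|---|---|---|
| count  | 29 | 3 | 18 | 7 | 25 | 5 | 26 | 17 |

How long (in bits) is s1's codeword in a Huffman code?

Repeatedly merge the two smallest:
s2(3) + s6(5) → 8
s4(7) + 8 → 15
15 + s8(17) → 32
s3(18) + s5(25) → 43
s7(26) + s1(29) → 55
32 + 43 → 75
55 + 75 → 130
The subtree containing s1 is merged 2 times, so code length = 2.

2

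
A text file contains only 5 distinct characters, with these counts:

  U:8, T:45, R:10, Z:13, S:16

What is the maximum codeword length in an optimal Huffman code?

Merge the two lowest-weight nodes at each step:
merge U(8) and R(10): 18
merge Z(13) and S(16): 29
merge 18 and 29: 47
merge T(45) and 47: 92
The first pair merged (U, R) ends up deepest, at depth 3.

3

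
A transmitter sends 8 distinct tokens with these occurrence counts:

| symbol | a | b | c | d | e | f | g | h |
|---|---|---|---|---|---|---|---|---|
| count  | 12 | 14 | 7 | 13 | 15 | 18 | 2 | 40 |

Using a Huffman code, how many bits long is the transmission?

332

Build the Huffman tree bottom-up:
combine g(2), c(7) → 9
combine 9, a(12) → 21
combine d(13), b(14) → 27
combine e(15), f(18) → 33
combine 21, 27 → 48
combine 33, h(40) → 73
combine 48, 73 → 121
Total encoded bits = sum of merged weights = 9 + 21 + 27 + 33 + 48 + 73 + 121 = 332.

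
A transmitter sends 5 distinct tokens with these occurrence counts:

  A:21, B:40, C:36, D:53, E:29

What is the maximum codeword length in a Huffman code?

Merge the two lowest-weight nodes at each step:
combine A(21), E(29) → 50
combine C(36), B(40) → 76
combine 50, D(53) → 103
combine 76, 103 → 179
The first pair merged (A, E) ends up deepest, at depth 3.

3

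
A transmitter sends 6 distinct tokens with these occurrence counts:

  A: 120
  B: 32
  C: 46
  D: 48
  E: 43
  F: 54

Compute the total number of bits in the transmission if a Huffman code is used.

855

Greedily combine the two least-frequent nodes:
B(32) + E(43) → 75
C(46) + D(48) → 94
F(54) + 75 → 129
94 + A(120) → 214
129 + 214 → 343
The encoded length is the sum of every internal node's weight: 75 + 94 + 129 + 214 + 343 = 855 bits.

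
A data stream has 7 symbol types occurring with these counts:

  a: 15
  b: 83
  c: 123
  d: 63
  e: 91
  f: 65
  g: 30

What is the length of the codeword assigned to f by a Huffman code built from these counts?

3

Build the tree from the bottom:
a(15) + g(30) → 45
45 + d(63) → 108
f(65) + b(83) → 148
e(91) + 108 → 199
c(123) + 148 → 271
199 + 271 → 470
f's leaf is at depth 3, giving a 3-bit codeword.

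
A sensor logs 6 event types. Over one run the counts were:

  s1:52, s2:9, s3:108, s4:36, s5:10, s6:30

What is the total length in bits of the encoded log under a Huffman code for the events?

Greedily combine the two least-frequent nodes:
s2(9) + s5(10) → 19
19 + s6(30) → 49
s4(36) + 49 → 85
s1(52) + 85 → 137
s3(108) + 137 → 245
Each symbol's bit-cost is frequency × depth; summing gives 535 bits (equivalently 19 + 49 + 85 + 137 + 245).

535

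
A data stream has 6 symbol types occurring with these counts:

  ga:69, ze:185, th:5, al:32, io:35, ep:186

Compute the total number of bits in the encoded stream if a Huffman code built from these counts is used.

Build the Huffman tree bottom-up:
combine th(5), al(32) → 37
combine io(35), 37 → 72
combine ga(69), 72 → 141
combine 141, ze(185) → 326
combine ep(186), 326 → 512
Total encoded bits = sum of merged weights = 37 + 72 + 141 + 326 + 512 = 1088.

1088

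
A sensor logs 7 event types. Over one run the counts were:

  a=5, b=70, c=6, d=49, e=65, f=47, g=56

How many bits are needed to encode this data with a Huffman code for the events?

770

Build the Huffman tree bottom-up:
merge a(5) and c(6): 11
merge 11 and f(47): 58
merge d(49) and g(56): 105
merge 58 and e(65): 123
merge b(70) and 105: 175
merge 123 and 175: 298
The encoded length is the sum of every internal node's weight: 11 + 58 + 105 + 123 + 175 + 298 = 770 bits.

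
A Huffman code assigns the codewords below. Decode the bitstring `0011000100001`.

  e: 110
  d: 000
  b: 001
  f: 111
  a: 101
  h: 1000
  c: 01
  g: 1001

bhhc

Read left to right; each codeword is recognised as soon as it completes (prefix code):
  001→b | 1000→h | 1000→h | 01→c
Decoded message: bhhc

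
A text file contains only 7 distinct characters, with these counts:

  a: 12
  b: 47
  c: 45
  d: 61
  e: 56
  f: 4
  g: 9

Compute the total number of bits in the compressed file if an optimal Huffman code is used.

Merge the two smallest weights repeatedly:
merge f(4) and g(9): 13
merge a(12) and 13: 25
merge 25 and c(45): 70
merge b(47) and e(56): 103
merge d(61) and 70: 131
merge 103 and 131: 234
Total encoded bits = sum of merged weights = 13 + 25 + 70 + 103 + 131 + 234 = 576.

576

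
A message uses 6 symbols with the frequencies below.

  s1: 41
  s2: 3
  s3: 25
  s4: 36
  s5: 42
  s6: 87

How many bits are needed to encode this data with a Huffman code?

556

Build the Huffman tree bottom-up:
s2(3) + s3(25) → 28
28 + s4(36) → 64
s1(41) + s5(42) → 83
64 + 83 → 147
s6(87) + 147 → 234
Total encoded bits = sum of merged weights = 28 + 64 + 83 + 147 + 234 = 556.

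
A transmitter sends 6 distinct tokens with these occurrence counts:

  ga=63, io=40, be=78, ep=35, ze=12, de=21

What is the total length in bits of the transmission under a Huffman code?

599

Merge the two smallest weights repeatedly:
ze(12) + de(21) → 33
33 + ep(35) → 68
io(40) + ga(63) → 103
68 + be(78) → 146
103 + 146 → 249
Each symbol's bit-cost is frequency × depth; summing gives 599 bits (equivalently 33 + 68 + 103 + 146 + 249).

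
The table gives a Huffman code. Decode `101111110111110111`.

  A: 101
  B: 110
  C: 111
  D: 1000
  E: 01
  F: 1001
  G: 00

ACBCBC

Read left to right; each codeword is recognised as soon as it completes (prefix code):
  101→A | 111→C | 110→B | 111→C | 110→B | 111→C
Decoded message: ACBCBC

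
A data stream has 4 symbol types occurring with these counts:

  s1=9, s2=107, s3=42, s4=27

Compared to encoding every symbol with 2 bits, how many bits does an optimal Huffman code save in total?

71

Fixed-length: 2 bits × 185 symbols = 370 bits.
Huffman merges:
combine s1(9), s4(27) → 36
combine 36, s3(42) → 78
combine 78, s2(107) → 185
Huffman total = 36 + 78 + 185 = 299 bits.
Saving = 370 − 299 = 71 bits.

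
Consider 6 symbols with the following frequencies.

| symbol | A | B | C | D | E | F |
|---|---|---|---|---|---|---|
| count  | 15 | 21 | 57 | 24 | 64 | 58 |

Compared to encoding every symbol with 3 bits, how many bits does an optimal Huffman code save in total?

143

Fixed-length: 3 bits × 239 symbols = 717 bits.
Huffman merges:
combine A(15), B(21) → 36
combine D(24), 36 → 60
combine C(57), F(58) → 115
combine 60, E(64) → 124
combine 115, 124 → 239
Huffman total = 36 + 60 + 115 + 124 + 239 = 574 bits.
Saving = 717 − 574 = 143 bits.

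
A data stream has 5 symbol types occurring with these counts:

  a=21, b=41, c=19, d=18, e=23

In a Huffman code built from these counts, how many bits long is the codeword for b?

Build the tree from the bottom:
d(18) + c(19) → 37
a(21) + e(23) → 44
37 + b(41) → 78
44 + 78 → 122
b's leaf is at depth 2, giving a 2-bit codeword.

2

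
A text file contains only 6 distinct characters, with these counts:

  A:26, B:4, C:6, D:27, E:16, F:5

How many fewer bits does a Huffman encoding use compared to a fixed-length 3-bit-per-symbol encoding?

Fixed-length: 3 bits × 84 symbols = 252 bits.
Huffman merges:
B(4) + F(5) → 9
C(6) + 9 → 15
15 + E(16) → 31
A(26) + D(27) → 53
31 + 53 → 84
Huffman total = 9 + 15 + 31 + 53 + 84 = 192 bits.
Saving = 252 − 192 = 60 bits.

60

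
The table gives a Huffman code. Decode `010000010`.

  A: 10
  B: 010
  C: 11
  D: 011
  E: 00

Read left to right; each codeword is recognised as soon as it completes (prefix code):
  010→B | 00→E | 00→E | 10→A
Decoded message: BEEA

BEEA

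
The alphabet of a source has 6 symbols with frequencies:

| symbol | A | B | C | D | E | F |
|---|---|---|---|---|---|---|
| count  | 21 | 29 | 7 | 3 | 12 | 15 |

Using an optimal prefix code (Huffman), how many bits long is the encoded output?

206

Build the Huffman tree bottom-up:
D(3) + C(7) → 10
10 + E(12) → 22
F(15) + A(21) → 36
22 + B(29) → 51
36 + 51 → 87
The encoded length is the sum of every internal node's weight: 10 + 22 + 36 + 51 + 87 = 206 bits.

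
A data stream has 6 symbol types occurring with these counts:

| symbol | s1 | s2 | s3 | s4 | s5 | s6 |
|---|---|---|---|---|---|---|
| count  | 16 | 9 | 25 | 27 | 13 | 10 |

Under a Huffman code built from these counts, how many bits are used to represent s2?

3

Huffman merges, smallest pair first:
merge s2(9) and s6(10): 19
merge s5(13) and s1(16): 29
merge 19 and s3(25): 44
merge s4(27) and 29: 56
merge 44 and 56: 100
s2 sits 3 levels below the root, so its codeword is 3 bits.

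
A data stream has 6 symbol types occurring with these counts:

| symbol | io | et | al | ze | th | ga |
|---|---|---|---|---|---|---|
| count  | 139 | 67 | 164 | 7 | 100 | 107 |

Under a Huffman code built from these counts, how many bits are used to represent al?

Repeatedly merge the two smallest:
ze(7) + et(67) → 74
74 + th(100) → 174
ga(107) + io(139) → 246
al(164) + 174 → 338
246 + 338 → 584
al sits 2 levels below the root, so its codeword is 2 bits.

2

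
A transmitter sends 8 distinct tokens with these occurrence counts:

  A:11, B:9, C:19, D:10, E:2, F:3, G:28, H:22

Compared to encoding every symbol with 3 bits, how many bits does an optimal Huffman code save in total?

31

Fixed-length: 3 bits × 104 symbols = 312 bits.
Huffman merges:
combine E(2), F(3) → 5
combine 5, B(9) → 14
combine D(10), A(11) → 21
combine 14, C(19) → 33
combine 21, H(22) → 43
combine G(28), 33 → 61
combine 43, 61 → 104
Huffman total = 5 + 14 + 21 + 33 + 43 + 61 + 104 = 281 bits.
Saving = 312 − 281 = 31 bits.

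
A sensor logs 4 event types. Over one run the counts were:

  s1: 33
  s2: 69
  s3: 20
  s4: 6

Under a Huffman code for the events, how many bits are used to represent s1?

2

Build the tree from the bottom:
s4(6) + s3(20) → 26
26 + s1(33) → 59
59 + s2(69) → 128
s1's leaf is at depth 2, giving a 2-bit codeword.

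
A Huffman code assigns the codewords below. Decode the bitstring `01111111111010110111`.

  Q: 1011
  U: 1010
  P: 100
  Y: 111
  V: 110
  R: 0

Read left to right; each codeword is recognised as soon as it completes (prefix code):
  0→R | 111→Y | 111→Y | 111→Y | 1010→U | 110→V | 111→Y
Decoded message: RYYYUVY

RYYYUVY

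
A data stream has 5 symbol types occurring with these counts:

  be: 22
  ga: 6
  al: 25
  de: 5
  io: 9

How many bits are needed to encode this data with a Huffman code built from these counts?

140

Greedily combine the two least-frequent nodes:
de(5) + ga(6) → 11
io(9) + 11 → 20
20 + be(22) → 42
al(25) + 42 → 67
Total encoded bits = sum of merged weights = 11 + 20 + 42 + 67 = 140.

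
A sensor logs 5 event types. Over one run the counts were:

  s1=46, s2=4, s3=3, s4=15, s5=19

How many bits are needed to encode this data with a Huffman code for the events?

Merge the two smallest weights repeatedly:
combine s3(3), s2(4) → 7
combine 7, s4(15) → 22
combine s5(19), 22 → 41
combine 41, s1(46) → 87
The encoded length is the sum of every internal node's weight: 7 + 22 + 41 + 87 = 157 bits.

157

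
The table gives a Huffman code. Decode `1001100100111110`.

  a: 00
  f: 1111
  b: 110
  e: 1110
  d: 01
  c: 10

Read left to right; each codeword is recognised as soon as it completes (prefix code):
  10→c | 01→d | 10→c | 01→d | 00→a | 1111→f | 10→c
Decoded message: cdcdafc

cdcdafc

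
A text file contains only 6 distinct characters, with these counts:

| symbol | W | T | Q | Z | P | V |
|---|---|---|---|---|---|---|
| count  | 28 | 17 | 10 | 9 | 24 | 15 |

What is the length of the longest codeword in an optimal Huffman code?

Merge the two lowest-weight nodes at each step:
merge Z(9) and Q(10): 19
merge V(15) and T(17): 32
merge 19 and P(24): 43
merge W(28) and 32: 60
merge 43 and 60: 103
The first pair merged (Z, Q) ends up deepest, at depth 3.

3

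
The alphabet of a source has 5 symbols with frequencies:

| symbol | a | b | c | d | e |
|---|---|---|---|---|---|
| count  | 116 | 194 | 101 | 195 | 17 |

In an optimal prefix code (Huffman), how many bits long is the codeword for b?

2

Huffman merges, smallest pair first:
e(17) + c(101) → 118
a(116) + 118 → 234
b(194) + d(195) → 389
234 + 389 → 623
The subtree containing b is merged 2 times, so code length = 2.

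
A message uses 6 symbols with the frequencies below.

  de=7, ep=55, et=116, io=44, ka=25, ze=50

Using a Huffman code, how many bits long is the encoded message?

Build the Huffman tree bottom-up:
merge de(7) and ka(25): 32
merge 32 and io(44): 76
merge ze(50) and ep(55): 105
merge 76 and 105: 181
merge et(116) and 181: 297
Each symbol's bit-cost is frequency × depth; summing gives 691 bits (equivalently 32 + 76 + 105 + 181 + 297).

691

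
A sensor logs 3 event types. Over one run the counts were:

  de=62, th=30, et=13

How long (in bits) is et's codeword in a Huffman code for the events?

2

Repeatedly merge the two smallest:
et(13) + th(30) → 43
43 + de(62) → 105
et's leaf is at depth 2, giving a 2-bit codeword.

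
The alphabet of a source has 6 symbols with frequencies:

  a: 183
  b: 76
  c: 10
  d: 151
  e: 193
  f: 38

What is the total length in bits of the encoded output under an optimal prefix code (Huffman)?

Merge the two smallest weights repeatedly:
c(10) + f(38) → 48
48 + b(76) → 124
124 + d(151) → 275
a(183) + e(193) → 376
275 + 376 → 651
The encoded length is the sum of every internal node's weight: 48 + 124 + 275 + 376 + 651 = 1474 bits.

1474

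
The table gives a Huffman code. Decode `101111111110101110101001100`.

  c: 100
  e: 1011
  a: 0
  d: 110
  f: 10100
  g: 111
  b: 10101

eggbdfda

Read left to right; each codeword is recognised as soon as it completes (prefix code):
  1011→e | 111→g | 111→g | 10101→b | 110→d | 10100→f | 110→d | 0→a
Decoded message: eggbdfda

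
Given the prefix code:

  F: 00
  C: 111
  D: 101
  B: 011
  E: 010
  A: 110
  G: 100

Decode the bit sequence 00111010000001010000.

FCEFFEGF

Read left to right; each codeword is recognised as soon as it completes (prefix code):
  00→F | 111→C | 010→E | 00→F | 00→F | 010→E | 100→G | 00→F
Decoded message: FCEFFEGF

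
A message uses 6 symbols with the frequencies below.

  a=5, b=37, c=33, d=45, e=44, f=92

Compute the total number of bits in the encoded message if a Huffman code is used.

Greedily combine the two least-frequent nodes:
a(5) + c(33) → 38
b(37) + 38 → 75
e(44) + d(45) → 89
75 + 89 → 164
f(92) + 164 → 256
Total encoded bits = sum of merged weights = 38 + 75 + 89 + 164 + 256 = 622.

622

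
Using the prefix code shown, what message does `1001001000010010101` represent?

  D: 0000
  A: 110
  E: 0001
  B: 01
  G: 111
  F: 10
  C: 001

Read left to right; each codeword is recognised as soon as it completes (prefix code):
  10→F | 01→B | 001→C | 0000→D | 10→F | 01→B | 01→B | 01→B
Decoded message: FBCDFBBB

FBCDFBBB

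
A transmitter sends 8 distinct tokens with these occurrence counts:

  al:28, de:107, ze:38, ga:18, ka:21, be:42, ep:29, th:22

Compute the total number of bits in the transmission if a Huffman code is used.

Greedily combine the two least-frequent nodes:
ga(18) + ka(21) → 39
th(22) + al(28) → 50
ep(29) + ze(38) → 67
39 + be(42) → 81
50 + 67 → 117
81 + de(107) → 188
117 + 188 → 305
The encoded length is the sum of every internal node's weight: 39 + 50 + 67 + 81 + 117 + 188 + 305 = 847 bits.

847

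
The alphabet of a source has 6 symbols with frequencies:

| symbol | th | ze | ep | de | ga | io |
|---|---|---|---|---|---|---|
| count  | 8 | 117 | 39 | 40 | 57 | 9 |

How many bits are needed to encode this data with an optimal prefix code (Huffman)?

592

Merge the two smallest weights repeatedly:
merge th(8) and io(9): 17
merge 17 and ep(39): 56
merge de(40) and 56: 96
merge ga(57) and 96: 153
merge ze(117) and 153: 270
Each symbol's bit-cost is frequency × depth; summing gives 592 bits (equivalently 17 + 56 + 96 + 153 + 270).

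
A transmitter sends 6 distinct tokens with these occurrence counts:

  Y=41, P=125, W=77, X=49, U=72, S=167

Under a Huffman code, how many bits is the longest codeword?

Merge the two lowest-weight nodes at each step:
merge Y(41) and X(49): 90
merge U(72) and W(77): 149
merge 90 and P(125): 215
merge 149 and S(167): 316
merge 215 and 316: 531
Maximum depth reached is 3.

3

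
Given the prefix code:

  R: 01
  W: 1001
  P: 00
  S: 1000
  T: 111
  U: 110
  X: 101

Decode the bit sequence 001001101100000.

PWXSP

Read left to right; each codeword is recognised as soon as it completes (prefix code):
  00→P | 1001→W | 101→X | 1000→S | 00→P
Decoded message: PWXSP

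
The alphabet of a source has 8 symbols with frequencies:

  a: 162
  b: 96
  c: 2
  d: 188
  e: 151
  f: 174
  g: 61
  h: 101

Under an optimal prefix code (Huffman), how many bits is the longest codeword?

Merge the two lowest-weight nodes at each step:
combine c(2), g(61) → 63
combine 63, b(96) → 159
combine h(101), e(151) → 252
combine 159, a(162) → 321
combine f(174), d(188) → 362
combine 252, 321 → 573
combine 362, 573 → 935
Maximum depth reached is 5.

5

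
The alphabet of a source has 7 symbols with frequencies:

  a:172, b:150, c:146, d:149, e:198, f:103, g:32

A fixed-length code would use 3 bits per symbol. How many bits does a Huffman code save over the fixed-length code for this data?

235

Fixed-length: 3 bits × 950 symbols = 2850 bits.
Huffman merges:
combine g(32), f(103) → 135
combine 135, c(146) → 281
combine d(149), b(150) → 299
combine a(172), e(198) → 370
combine 281, 299 → 580
combine 370, 580 → 950
Huffman total = 135 + 281 + 299 + 370 + 580 + 950 = 2615 bits.
Saving = 2850 − 2615 = 235 bits.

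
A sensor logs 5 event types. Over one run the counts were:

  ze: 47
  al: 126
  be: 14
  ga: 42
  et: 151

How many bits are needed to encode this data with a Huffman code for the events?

Build the Huffman tree bottom-up:
be(14) + ga(42) → 56
ze(47) + 56 → 103
103 + al(126) → 229
et(151) + 229 → 380
Total encoded bits = sum of merged weights = 56 + 103 + 229 + 380 = 768.

768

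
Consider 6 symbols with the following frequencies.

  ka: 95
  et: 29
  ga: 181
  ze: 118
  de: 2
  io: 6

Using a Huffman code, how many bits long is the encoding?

858

Build the Huffman tree bottom-up:
merge de(2) and io(6): 8
merge 8 and et(29): 37
merge 37 and ka(95): 132
merge ze(118) and 132: 250
merge ga(181) and 250: 431
Each symbol's bit-cost is frequency × depth; summing gives 858 bits (equivalently 8 + 37 + 132 + 250 + 431).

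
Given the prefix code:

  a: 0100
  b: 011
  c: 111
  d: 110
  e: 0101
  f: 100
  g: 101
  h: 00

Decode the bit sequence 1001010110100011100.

Read left to right; each codeword is recognised as soon as it completes (prefix code):
  100→f | 101→g | 011→b | 0100→a | 011→b | 100→f
Decoded message: fgbabf

fgbabf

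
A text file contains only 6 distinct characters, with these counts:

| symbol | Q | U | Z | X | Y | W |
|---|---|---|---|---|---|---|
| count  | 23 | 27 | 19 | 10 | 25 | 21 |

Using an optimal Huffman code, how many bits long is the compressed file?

Build the Huffman tree bottom-up:
merge X(10) and Z(19): 29
merge W(21) and Q(23): 44
merge Y(25) and U(27): 52
merge 29 and 44: 73
merge 52 and 73: 125
Total encoded bits = sum of merged weights = 29 + 44 + 52 + 73 + 125 = 323.

323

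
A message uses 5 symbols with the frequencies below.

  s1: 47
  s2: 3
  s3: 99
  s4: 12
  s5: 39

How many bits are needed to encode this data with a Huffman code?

370

Greedily combine the two least-frequent nodes:
combine s2(3), s4(12) → 15
combine 15, s5(39) → 54
combine s1(47), 54 → 101
combine s3(99), 101 → 200
Each symbol's bit-cost is frequency × depth; summing gives 370 bits (equivalently 15 + 54 + 101 + 200).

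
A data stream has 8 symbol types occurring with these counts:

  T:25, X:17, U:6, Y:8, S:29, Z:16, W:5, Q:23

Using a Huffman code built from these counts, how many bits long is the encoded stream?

363

Build the Huffman tree bottom-up:
merge W(5) and U(6): 11
merge Y(8) and 11: 19
merge Z(16) and X(17): 33
merge 19 and Q(23): 42
merge T(25) and S(29): 54
merge 33 and 42: 75
merge 54 and 75: 129
Total encoded bits = sum of merged weights = 11 + 19 + 33 + 42 + 54 + 75 + 129 = 363.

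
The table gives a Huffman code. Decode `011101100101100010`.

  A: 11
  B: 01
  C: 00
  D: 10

Read left to right; each codeword is recognised as soon as it completes (prefix code):
  01→B | 11→A | 01→B | 10→D | 01→B | 01→B | 10→D | 00→C | 10→D
Decoded message: BABDBBDCD

BABDBBDCD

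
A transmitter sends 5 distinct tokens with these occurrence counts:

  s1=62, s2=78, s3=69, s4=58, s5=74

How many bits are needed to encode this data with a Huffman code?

Merge the two smallest weights repeatedly:
combine s4(58), s1(62) → 120
combine s3(69), s5(74) → 143
combine s2(78), 120 → 198
combine 143, 198 → 341
Total encoded bits = sum of merged weights = 120 + 143 + 198 + 341 = 802.

802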